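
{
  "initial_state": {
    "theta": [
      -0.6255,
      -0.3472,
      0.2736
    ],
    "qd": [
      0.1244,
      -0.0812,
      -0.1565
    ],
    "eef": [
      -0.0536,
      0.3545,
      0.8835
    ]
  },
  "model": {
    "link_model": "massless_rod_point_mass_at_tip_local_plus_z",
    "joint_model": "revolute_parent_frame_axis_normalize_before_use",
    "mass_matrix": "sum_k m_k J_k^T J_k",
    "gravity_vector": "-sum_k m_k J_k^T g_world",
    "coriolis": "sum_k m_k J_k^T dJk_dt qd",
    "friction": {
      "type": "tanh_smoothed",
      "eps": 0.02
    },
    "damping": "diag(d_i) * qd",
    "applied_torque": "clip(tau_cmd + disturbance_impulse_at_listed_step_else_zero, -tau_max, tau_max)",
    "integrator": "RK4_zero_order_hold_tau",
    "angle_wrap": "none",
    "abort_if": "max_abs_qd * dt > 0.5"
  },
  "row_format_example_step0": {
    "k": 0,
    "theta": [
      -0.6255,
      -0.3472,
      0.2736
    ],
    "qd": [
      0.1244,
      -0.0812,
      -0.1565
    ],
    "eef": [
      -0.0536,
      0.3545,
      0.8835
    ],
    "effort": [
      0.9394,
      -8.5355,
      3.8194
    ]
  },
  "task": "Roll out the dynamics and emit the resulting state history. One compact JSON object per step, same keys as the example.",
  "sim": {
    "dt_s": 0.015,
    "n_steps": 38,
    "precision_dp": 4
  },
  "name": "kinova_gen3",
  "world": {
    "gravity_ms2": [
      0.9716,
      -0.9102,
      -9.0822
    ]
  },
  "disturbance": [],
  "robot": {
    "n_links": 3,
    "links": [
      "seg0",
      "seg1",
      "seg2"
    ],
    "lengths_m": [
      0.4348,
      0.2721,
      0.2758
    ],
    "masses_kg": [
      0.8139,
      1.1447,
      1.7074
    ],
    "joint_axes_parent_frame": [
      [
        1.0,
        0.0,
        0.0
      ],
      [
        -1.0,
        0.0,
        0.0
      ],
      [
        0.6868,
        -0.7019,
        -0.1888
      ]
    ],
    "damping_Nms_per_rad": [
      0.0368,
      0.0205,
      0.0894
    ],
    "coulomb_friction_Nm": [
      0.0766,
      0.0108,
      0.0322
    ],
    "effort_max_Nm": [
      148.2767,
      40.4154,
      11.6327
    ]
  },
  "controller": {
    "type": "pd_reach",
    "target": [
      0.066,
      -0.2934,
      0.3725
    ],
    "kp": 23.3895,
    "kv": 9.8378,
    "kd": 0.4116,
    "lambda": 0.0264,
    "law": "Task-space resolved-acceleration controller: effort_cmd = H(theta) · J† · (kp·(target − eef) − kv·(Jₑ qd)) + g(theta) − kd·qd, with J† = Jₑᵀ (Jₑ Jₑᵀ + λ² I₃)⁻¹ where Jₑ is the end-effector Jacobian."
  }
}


{"k":1,"theta":[-0.6321,-0.3656,0.2704],"qd":[-0.9905,-2.3503,-0.2746],"eef":[-0.053,0.3511,0.883],"effort":[3.0694,-6.6834,3.2309]}
{"k":2,"theta":[-0.6526,-0.4121,0.2663],"qd":[-1.7269,-3.825,-0.269],"eef":[-0.0522,0.3451,0.8801],"effort":[6.1204,-5.6715,2.6472]}
{"k":3,"theta":[-0.6816,-0.4759,0.2627],"qd":[-2.1419,-4.6559,-0.2099],"eef":[-0.0515,0.3371,0.8748],"effort":[9.0197,-5.0256,2.0841]}
{"k":4,"theta":[-0.7152,-0.5487,0.2601],"qd":[-2.3261,-5.0428,-0.1375],"eef":[-0.051,0.3276,0.8676],"effort":[11.2266,-4.4458,1.5496]}
{"k":5,"theta":[-0.7504,-0.6252,0.2585],"qd":[-2.3634,-5.1594,-0.0738],"eef":[-0.0507,0.3169,0.8588],"effort":[12.6527,-3.7989,1.0494]}
{"k":6,"theta":[-0.7854,-0.7023,0.2578],"qd":[-2.314,-5.125,-0.0289],"eef":[-0.0505,0.3053,0.8486],"effort":[13.4125,-3.0512,0.5866]}
{"k":7,"theta":[-0.8194,-0.7782,0.2575],"qd":[-2.2157,-5.0121,-0.0068],"eef":[-0.0505,0.2929,0.8374],"effort":[13.6655,-2.2135,0.1645]}
{"k":8,"theta":[-0.8516,-0.8522,0.2575],"qd":[-2.091,-4.8604,-0.0054],"eef":[-0.0505,0.2798,0.8255],"effort":[13.5552,-1.3119,-0.2174]}
{"k":9,"theta":[-0.8819,-0.9237,0.2573],"qd":[-1.9523,-4.6896,-0.0169],"eef":[-0.0504,0.2662,0.8131],"effort":[13.1942,-0.3744,-0.5659]}
{"k":10,"theta":[-0.9101,-0.9927,0.2569],"qd":[-1.8071,-4.5111,-0.0372],"eef":[-0.0504,0.2521,0.8003],"effort":[12.6667,0.5753,-0.8834]}
{"k":11,"theta":[-0.9361,-1.0589,0.2562],"qd":[-1.6601,-4.3316,-0.0651],"eef":[-0.0502,0.2376,0.7872],"effort":[12.0338,1.5185,-1.1696]}
{"k":12,"theta":[-0.9599,-1.1225,0.2549],"qd":[-1.5138,-4.1545,-0.0987],"eef":[-0.05,0.2228,0.7741],"effort":[11.3395,2.4407,-1.4259]}
{"k":13,"theta":[-0.9815,-1.1835,0.2532],"qd":[-1.3699,-3.9809,-0.1358],"eef":[-0.0496,0.2079,0.7608],"effort":[10.615,3.3311,-1.6542]}
{"k":14,"theta":[-1.001,-1.2419,0.2509],"qd":[-1.2293,-3.8115,-0.1744],"eef":[-0.0492,0.1928,0.7476],"effort":[9.8824,4.1819,-1.857]}
{"k":15,"theta":[-1.0184,-1.2978,0.248],"qd":[-1.0927,-3.6464,-0.2131],"eef":[-0.0486,0.1777,0.7345],"effort":[9.1569,4.9879,-2.0363]}
{"k":16,"theta":[-1.0337,-1.3512,0.2445],"qd":[-0.9603,-3.4855,-0.2509],"eef":[-0.0479,0.1625,0.7215],"effort":[8.449,5.746,-2.1942]}
{"k":17,"theta":[-1.0472,-1.4023,0.2405],"qd":[-0.8326,-3.3289,-0.2871],"eef":[-0.0471,0.1474,0.7086],"effort":[7.7655,6.4544,-2.3326]}
{"k":18,"theta":[-1.0587,-1.451,0.236],"qd":[-0.7098,-3.1763,-0.3211],"eef":[-0.0462,0.1324,0.696],"effort":[7.1109,7.1124,-2.4535]}
{"k":19,"theta":[-1.0685,-1.4975,0.2309],"qd":[-0.5919,-3.0278,-0.3527],"eef":[-0.0453,0.1176,0.6835],"effort":[6.4875,7.7205,-2.5586]}
{"k":20,"theta":[-1.0765,-1.5418,0.2254],"qd":[-0.4791,-2.8833,-0.3815],"eef":[-0.0442,0.1029,0.6713],"effort":[5.8965,8.2797,-2.6495]}
{"k":21,"theta":[-1.0829,-1.584,0.2195],"qd":[-0.3716,-2.7427,-0.4076],"eef":[-0.043,0.0885,0.6594],"effort":[5.3381,8.7914,-2.7276]}
{"k":22,"theta":[-1.0877,-1.6241,0.2132],"qd":[-0.2694,-2.6061,-0.4308],"eef":[-0.0418,0.0744,0.6477],"effort":[4.8117,9.2574,-2.7944]}
{"k":23,"theta":[-1.091,-1.6622,0.2066],"qd":[-0.1726,-2.4735,-0.4513],"eef":[-0.0405,0.0605,0.6363],"effort":[4.3163,9.6798,-2.8511]}
{"k":24,"theta":[-1.0929,-1.6983,0.1997],"qd":[-0.0813,-2.3448,-0.469],"eef":[-0.0391,0.047,0.6252],"effort":[3.8507,10.0609,-2.8989]}
{"k":25,"theta":[-1.0935,-1.7325,0.1926],"qd":[0.0041,-2.2206,-0.4843],"eef":[-0.0377,0.0338,0.6144],"effort":[3.4162,10.4032,-2.9387]}
{"k":26,"theta":[-1.0928,-1.7649,0.1853],"qd":[0.0812,-2.1029,-0.498],"eef":[-0.0363,0.021,0.6038],"effort":[3.0277,10.7102,-2.9712]}
{"k":27,"theta":[-1.0911,-1.7956,0.1777],"qd":[0.153,-1.9889,-0.5091],"eef":[-0.0348,0.0085,0.5936],"effort":[2.6635,10.983,-2.9978]}
{"k":28,"theta":[-1.0883,-1.8246,0.17],"qd":[0.2197,-1.8786,-0.5178],"eef":[-0.0333,-0.0036,0.5837],"effort":[2.3202,11.2241,-3.0192]}
{"k":29,"theta":[-1.0845,-1.8519,0.1622],"qd":[0.2814,-1.772,-0.5242],"eef":[-0.0317,-0.0152,0.5741],"effort":[1.9967,11.4356,-3.036]}
{"k":30,"theta":[-1.0799,-1.8777,0.1543],"qd":[0.338,-1.6693,-0.5286],"eef":[-0.0302,-0.0265,0.5648],"effort":[1.6917,11.62,-3.0488]}
{"k":31,"theta":[-1.0744,-1.902,0.1464],"qd":[0.3897,-1.5705,-0.5313],"eef":[-0.0286,-0.0374,0.5558],"effort":[1.4042,11.7792,-3.0581]}
{"k":32,"theta":[-1.0682,-1.9249,0.1384],"qd":[0.4365,-1.4758,-0.5324],"eef":[-0.027,-0.048,0.5471],"effort":[1.133,11.9156,-3.0642]}
{"k":33,"theta":[-1.0614,-1.9463,0.1304],"qd":[0.4785,-1.385,-0.5321],"eef":[-0.0255,-0.0581,0.5388],"effort":[0.8771,12.031,-3.0676]}
{"k":34,"theta":[-1.0539,-1.9664,0.1225],"qd":[0.5158,-1.2983,-0.5306],"eef":[-0.0239,-0.0678,0.5307],"effort":[0.6354,12.1274,-3.0687]}
{"k":35,"theta":[-1.0459,-1.9853,0.1145],"qd":[0.5487,-1.2157,-0.528],"eef":[-0.0224,-0.0772,0.523],"effort":[0.4069,12.2067,-3.0678]}
{"k":36,"theta":[-1.0375,-2.0029,0.1066],"qd":[0.5773,-1.137,-0.5246],"eef":[-0.0208,-0.0862,0.5156],"effort":[0.1909,12.2705,-3.0651]}
{"k":37,"theta":[-1.0286,-2.0194,0.0988],"qd":[0.6017,-1.0622,-0.5203],"eef":[-0.0193,-0.0949,0.5084],"effort":[-0.0135,12.3204,-3.061]}
{"k":38,"theta":[-1.0194,-2.0348,0.091],"qd":[0.6223,-0.9914,-0.5154],"eef":[-0.0177,-0.1032,0.5016]}


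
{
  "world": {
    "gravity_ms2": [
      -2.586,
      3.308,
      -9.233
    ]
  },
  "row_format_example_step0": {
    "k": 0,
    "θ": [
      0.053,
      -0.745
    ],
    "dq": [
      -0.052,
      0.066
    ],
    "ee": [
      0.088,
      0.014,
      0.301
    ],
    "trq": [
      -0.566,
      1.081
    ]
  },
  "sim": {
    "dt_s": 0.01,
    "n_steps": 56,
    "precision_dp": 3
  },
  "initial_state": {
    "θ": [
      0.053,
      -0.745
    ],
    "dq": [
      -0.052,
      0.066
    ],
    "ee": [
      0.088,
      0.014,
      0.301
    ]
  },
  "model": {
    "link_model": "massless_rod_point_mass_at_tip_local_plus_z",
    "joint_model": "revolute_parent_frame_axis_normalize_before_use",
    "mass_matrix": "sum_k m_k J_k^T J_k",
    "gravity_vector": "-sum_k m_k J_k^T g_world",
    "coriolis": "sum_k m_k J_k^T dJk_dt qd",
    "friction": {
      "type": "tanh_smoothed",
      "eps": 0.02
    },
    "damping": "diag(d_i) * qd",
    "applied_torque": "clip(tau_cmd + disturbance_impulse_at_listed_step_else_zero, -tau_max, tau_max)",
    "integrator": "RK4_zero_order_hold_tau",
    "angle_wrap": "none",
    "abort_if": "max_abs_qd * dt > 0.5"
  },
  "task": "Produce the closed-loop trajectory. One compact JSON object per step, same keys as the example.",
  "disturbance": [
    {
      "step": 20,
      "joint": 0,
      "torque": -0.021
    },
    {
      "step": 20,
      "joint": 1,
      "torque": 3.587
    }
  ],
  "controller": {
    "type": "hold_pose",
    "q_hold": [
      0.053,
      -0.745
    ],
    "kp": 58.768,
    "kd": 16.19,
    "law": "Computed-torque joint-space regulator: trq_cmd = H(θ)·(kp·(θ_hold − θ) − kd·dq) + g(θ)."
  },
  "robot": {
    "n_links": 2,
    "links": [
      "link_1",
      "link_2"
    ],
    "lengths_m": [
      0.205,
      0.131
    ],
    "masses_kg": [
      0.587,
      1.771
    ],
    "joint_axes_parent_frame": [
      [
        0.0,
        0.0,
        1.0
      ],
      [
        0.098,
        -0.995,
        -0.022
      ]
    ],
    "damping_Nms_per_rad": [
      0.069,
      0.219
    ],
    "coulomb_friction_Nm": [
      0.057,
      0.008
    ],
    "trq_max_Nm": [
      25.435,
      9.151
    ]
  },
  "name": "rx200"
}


{"k":1,"\u03b8":[0.053,-0.744],"dq":[-0.01,0.049],"ee":[0.088,0.014,0.301],"trq":[-0.575,1.087]}
{"k":2,"\u03b8":[0.053,-0.744],"dq":[-0.003,0.035],"ee":[0.088,0.014,0.301],"trq":[-0.577,1.092]}
{"k":3,"\u03b8":[0.053,-0.744],"dq":[-0.001,0.025],"ee":[0.088,0.014,0.301],"trq":[-0.577,1.096]}
{"k":4,"\u03b8":[0.053,-0.744],"dq":[-0.0,0.016],"ee":[0.088,0.014,0.301],"trq":[-0.577,1.099]}
{"k":5,"\u03b8":[0.053,-0.743],"dq":[-0.0,0.01],"ee":[0.088,0.014,0.301],"trq":[-0.577,1.102]}
{"k":6,"\u03b8":[0.053,-0.743],"dq":[0.0,0.006],"ee":[0.088,0.014,0.301],"trq":[-0.577,1.104]}
{"k":7,"\u03b8":[0.053,-0.743],"dq":[0.0,0.003],"ee":[0.088,0.014,0.301],"trq":[-0.577,1.105]}
{"k":8,"\u03b8":[0.053,-0.743],"dq":[0.0,0.001],"ee":[0.088,0.014,0.301],"trq":[-0.577,1.106]}
{"k":9,"\u03b8":[0.053,-0.743],"dq":[0.0,-0.0],"ee":[0.087,0.014,0.301],"trq":[-0.577,1.107]}
{"k":10,"\u03b8":[0.053,-0.743],"dq":[0.0,-0.001],"ee":[0.088,0.014,0.301],"trq":[-0.577,1.107]}
{"k":11,"\u03b8":[0.053,-0.743],"dq":[0.0,-0.002],"ee":[0.088,0.014,0.301],"trq":[-0.577,1.107]}
{"k":12,"\u03b8":[0.053,-0.743],"dq":[0.0,-0.002],"ee":[0.088,0.014,0.301],"trq":[-0.577,1.108]}
{"k":13,"\u03b8":[0.053,-0.743],"dq":[0.0,-0.002],"ee":[0.088,0.014,0.301],"trq":[-0.577,1.108]}
{"k":14,"\u03b8":[0.053,-0.743],"dq":[0.0,-0.002],"ee":[0.088,0.014,0.301],"trq":[-0.577,1.108]}
{"k":15,"\u03b8":[0.053,-0.743],"dq":[0.0,-0.003],"ee":[0.088,0.014,0.301],"trq":[-0.577,1.108]}
{"k":16,"\u03b8":[0.053,-0.743],"dq":[0.0,-0.003],"ee":[0.088,0.014,0.301],"trq":[-0.577,1.108]}
{"k":17,"\u03b8":[0.053,-0.743],"dq":[0.0,-0.003],"ee":[0.088,0.014,0.301],"trq":[-0.577,1.108]}
{"k":18,"\u03b8":[0.053,-0.743],"dq":[0.0,-0.003],"ee":[0.088,0.014,0.301],"trq":[-0.577,1.108]}
{"k":19,"\u03b8":[0.053,-0.743],"dq":[0.0,-0.003],"ee":[0.088,0.014,0.301],"trq":[-0.577,1.109]}
{"k":20,"\u03b8":[0.053,-0.743],"dq":[0.0,-0.003],"ee":[0.088,0.014,0.301],"trq":[-0.598,4.696]}
{"k":21,"\u03b8":[0.053,-0.738],"dq":[-0.001,1.135],"ee":[0.087,0.014,0.302],"trq":[-0.57,0.528]}
{"k":22,"\u03b8":[0.053,-0.728],"dq":[-0.002,0.876],"ee":[0.086,0.014,0.303],"trq":[-0.564,0.618]}
{"k":23,"\u03b8":[0.053,-0.72],"dq":[-0.002,0.668],"ee":[0.085,0.014,0.304],"trq":[-0.559,0.692]}
{"k":24,"\u03b8":[0.053,-0.714],"dq":[-0.002,0.502],"ee":[0.085,0.014,0.304],"trq":[-0.556,0.751]}
{"k":25,"\u03b8":[0.053,-0.71],"dq":[-0.002,0.37],"ee":[0.084,0.014,0.304],"trq":[-0.554,0.8]}
{"k":26,"\u03b8":[0.053,-0.707],"dq":[-0.001,0.265],"ee":[0.084,0.013,0.305],"trq":[-0.552,0.84]}
{"k":27,"\u03b8":[0.053,-0.704],"dq":[-0.001,0.182],"ee":[0.084,0.013,0.305],"trq":[-0.551,0.873]}
{"k":28,"\u03b8":[0.053,-0.703],"dq":[-0.001,0.116],"ee":[0.084,0.013,0.305],"trq":[-0.55,0.9]}
{"k":29,"\u03b8":[0.053,-0.702],"dq":[-0.0,0.064],"ee":[0.084,0.013,0.305],"trq":[-0.55,0.922]}
{"k":30,"\u03b8":[0.053,-0.702],"dq":[-0.0,0.023],"ee":[0.083,0.013,0.305],"trq":[-0.549,0.94]}
{"k":31,"\u03b8":[0.053,-0.702],"dq":[-0.0,-0.008],"ee":[0.083,0.013,0.305],"trq":[-0.55,0.955]}
{"k":32,"\u03b8":[0.053,-0.702],"dq":[0.0,-0.029],"ee":[0.083,0.013,0.305],"trq":[-0.55,0.966]}
{"k":33,"\u03b8":[0.053,-0.702],"dq":[0.0,-0.045],"ee":[0.084,0.013,0.305],"trq":[-0.55,0.975]}
{"k":34,"\u03b8":[0.053,-0.703],"dq":[0.0,-0.057],"ee":[0.084,0.013,0.305],"trq":[-0.55,0.983]}
{"k":35,"\u03b8":[0.053,-0.703],"dq":[0.0,-0.066],"ee":[0.084,0.013,0.305],"trq":[-0.551,0.99]}
{"k":36,"\u03b8":[0.053,-0.704],"dq":[0.0,-0.072],"ee":[0.084,0.013,0.305],"trq":[-0.551,0.996]}
{"k":37,"\u03b8":[0.053,-0.705],"dq":[0.0,-0.077],"ee":[0.084,0.013,0.305],"trq":[-0.552,1.001]}
{"k":38,"\u03b8":[0.053,-0.705],"dq":[0.0,-0.08],"ee":[0.084,0.013,0.305],"trq":[-0.552,1.005]}
{"k":39,"\u03b8":[0.053,-0.706],"dq":[0.0,-0.082],"ee":[0.084,0.013,0.305],"trq":[-0.553,1.009]}
{"k":40,"\u03b8":[0.053,-0.707],"dq":[0.0,-0.083],"ee":[0.084,0.013,0.305],"trq":[-0.553,1.013]}
{"k":41,"\u03b8":[0.053,-0.708],"dq":[0.0,-0.084],"ee":[0.084,0.013,0.305],"trq":[-0.554,1.016]}
{"k":42,"\u03b8":[0.053,-0.709],"dq":[0.0,-0.084],"ee":[0.084,0.013,0.304],"trq":[-0.555,1.019]}
{"k":43,"\u03b8":[0.053,-0.71],"dq":[0.0,-0.083],"ee":[0.084,0.014,0.304],"trq":[-0.555,1.022]}
{"k":44,"\u03b8":[0.053,-0.71],"dq":[0.0,-0.082],"ee":[0.084,0.014,0.304],"trq":[-0.556,1.025]}
{"k":45,"\u03b8":[0.053,-0.711],"dq":[0.0,-0.081],"ee":[0.084,0.014,0.304],"trq":[-0.556,1.027]}
{"k":46,"\u03b8":[0.053,-0.712],"dq":[0.0,-0.08],"ee":[0.084,0.014,0.304],"trq":[-0.557,1.03]}
{"k":47,"\u03b8":[0.053,-0.713],"dq":[0.0,-0.078],"ee":[0.085,0.014,0.304],"trq":[-0.557,1.032]}
{"k":48,"\u03b8":[0.053,-0.714],"dq":[0.0,-0.076],"ee":[0.085,0.014,0.304],"trq":[-0.558,1.034]}
{"k":49,"\u03b8":[0.053,-0.714],"dq":[0.0,-0.075],"ee":[0.085,0.014,0.304],"trq":[-0.558,1.036]}
{"k":50,"\u03b8":[0.053,-0.715],"dq":[0.0,-0.073],"ee":[0.085,0.014,0.304],"trq":[-0.559,1.038]}
{"k":51,"\u03b8":[0.053,-0.716],"dq":[0.0,-0.071],"ee":[0.085,0.014,0.304],"trq":[-0.559,1.039]}
{"k":52,"\u03b8":[0.053,-0.716],"dq":[0.0,-0.069],"ee":[0.085,0.014,0.304],"trq":[-0.56,1.041]}
{"k":53,"\u03b8":[0.053,-0.717],"dq":[0.0,-0.068],"ee":[0.085,0.014,0.304],"trq":[-0.56,1.043]}
{"k":54,"\u03b8":[0.053,-0.718],"dq":[0.0,-0.066],"ee":[0.085,0.014,0.304],"trq":[-0.561,1.045]}
{"k":55,"\u03b8":[0.053,-0.718],"dq":[0.0,-0.064],"ee":[0.085,0.014,0.304],"trq":[-0.561,1.046]}
{"k":56,"\u03b8":[0.053,-0.719],"dq":[0.0,-0.062],"ee":[0.085,0.014,0.304]}


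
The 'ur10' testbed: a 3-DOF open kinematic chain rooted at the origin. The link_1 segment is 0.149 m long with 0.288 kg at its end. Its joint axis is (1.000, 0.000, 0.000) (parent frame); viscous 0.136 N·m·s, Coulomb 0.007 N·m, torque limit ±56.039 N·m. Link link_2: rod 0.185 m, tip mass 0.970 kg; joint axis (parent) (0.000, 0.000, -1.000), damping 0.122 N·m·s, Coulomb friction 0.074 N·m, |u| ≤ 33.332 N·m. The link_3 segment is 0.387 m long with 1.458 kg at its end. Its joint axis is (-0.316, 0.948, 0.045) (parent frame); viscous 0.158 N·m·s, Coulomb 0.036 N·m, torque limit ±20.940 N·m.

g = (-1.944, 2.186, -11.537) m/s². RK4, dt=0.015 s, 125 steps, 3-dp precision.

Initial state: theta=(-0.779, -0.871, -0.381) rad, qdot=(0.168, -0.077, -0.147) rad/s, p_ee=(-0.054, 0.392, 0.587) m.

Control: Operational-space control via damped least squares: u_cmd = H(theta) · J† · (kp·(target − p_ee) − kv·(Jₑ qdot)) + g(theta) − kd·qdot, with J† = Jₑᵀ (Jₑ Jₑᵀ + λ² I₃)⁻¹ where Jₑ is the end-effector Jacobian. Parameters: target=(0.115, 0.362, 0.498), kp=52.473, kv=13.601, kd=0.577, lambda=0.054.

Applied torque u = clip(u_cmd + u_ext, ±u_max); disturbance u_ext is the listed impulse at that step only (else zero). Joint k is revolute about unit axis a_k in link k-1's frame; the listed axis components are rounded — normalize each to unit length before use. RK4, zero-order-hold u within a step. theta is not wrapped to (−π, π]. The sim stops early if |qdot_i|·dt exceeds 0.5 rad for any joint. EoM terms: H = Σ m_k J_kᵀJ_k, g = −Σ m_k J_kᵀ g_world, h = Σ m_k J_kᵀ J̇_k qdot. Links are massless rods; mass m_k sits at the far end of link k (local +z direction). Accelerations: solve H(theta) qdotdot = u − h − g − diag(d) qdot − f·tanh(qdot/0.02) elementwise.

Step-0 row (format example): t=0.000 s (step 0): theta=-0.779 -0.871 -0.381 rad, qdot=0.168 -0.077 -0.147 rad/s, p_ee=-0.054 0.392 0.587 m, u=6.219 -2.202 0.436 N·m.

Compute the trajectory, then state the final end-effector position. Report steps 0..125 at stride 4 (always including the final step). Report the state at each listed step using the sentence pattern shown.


t=0.060 s (step 4): theta=-0.784 -0.930 -0.392 rad, qdot=-0.205 -1.284 -0.112 rad/s, p_ee=-0.048 0.389 0.589 m, u=9.356 -1.247 -1.872 N·m.
t=0.120 s (step 8): theta=-0.802 -1.010 -0.402 rad, qdot=-0.390 -1.367 -0.251 rad/s, p_ee=-0.037 0.394 0.585 m, u=11.159 -1.122 -3.106 N·m.
t=0.180 s (step 12): theta=-0.830 -1.091 -0.425 rad, qdot=-0.537 -1.322 -0.524 rad/s, p_ee=-0.027 0.401 0.579 m, u=12.128 -1.070 -3.713 N·m.
t=0.240 s (step 16): theta=-0.865 -1.168 -0.464 rad, qdot=-0.622 -1.226 -0.759 rad/s, p_ee=-0.016 0.406 0.572 m, u=12.698 -1.002 -3.993 N·m.
t=0.300 s (step 20): theta=-0.903 -1.238 -0.514 rad, qdot=-0.631 -1.110 -0.883 rad/s, p_ee=-0.004 0.409 0.565 m, u=13.018 -0.867 -4.073 N·m.
t=0.360 s (step 24): theta=-0.940 -1.301 -0.568 rad, qdot=-0.584 -0.989 -0.908 rad/s, p_ee=0.008 0.411 0.557 m, u=13.132 -0.665 -4.008 N·m.
t=0.420 s (step 28): theta=-0.972 -1.357 -0.621 rad, qdot=-0.510 -0.867 -0.872 rad/s, p_ee=0.021 0.410 0.551 m, u=13.097 -0.430 -3.851 N·m.
t=0.480 s (step 32): theta=-1.001 -1.405 -0.672 rad, qdot=-0.431 -0.748 -0.806 rad/s, p_ee=0.034 0.408 0.544 m, u=12.982 -0.195 -3.646 N·m.
t=0.540 s (step 36): theta=-1.024 -1.446 -0.717 rad, qdot=-0.358 -0.635 -0.727 rad/s, p_ee=0.046 0.405 0.539 m, u=12.836 0.020 -3.432 N·m.
t=0.600 s (step 40): theta=-1.044 -1.481 -0.759 rad, qdot=-0.296 -0.533 -0.646 rad/s, p_ee=0.057 0.401 0.534 m, u=12.689 0.205 -3.229 N·m.
t=0.660 s (step 44): theta=-1.060 -1.510 -0.795 rad, qdot=-0.245 -0.441 -0.568 rad/s, p_ee=0.066 0.397 0.530 m, u=12.556 0.360 -3.049 N·m.
t=0.720 s (step 48): theta=-1.073 -1.534 -0.827 rad, qdot=-0.204 -0.361 -0.496 rad/s, p_ee=0.075 0.393 0.526 m, u=12.441 0.486 -2.894 N·m.
t=0.780 s (step 52): theta=-1.085 -1.554 -0.855 rad, qdot=-0.171 -0.292 -0.431 rad/s, p_ee=0.082 0.389 0.522 m, u=12.347 0.586 -2.764 N·m.
t=0.840 s (step 56): theta=-1.094 -1.570 -0.879 rad, qdot=-0.146 -0.235 -0.373 rad/s, p_ee=0.088 0.386 0.519 m, u=12.269 0.666 -2.657 N·m.
t=0.900 s (step 60): theta=-1.102 -1.582 -0.899 rad, qdot=-0.125 -0.186 -0.322 rad/s, p_ee=0.093 0.383 0.517 m, u=12.206 0.729 -2.568 N·m.
t=0.960 s (step 64): theta=-1.109 -1.592 -0.917 rad, qdot=-0.108 -0.147 -0.278 rad/s, p_ee=0.097 0.380 0.515 m, u=12.156 0.778 -2.495 N·m.
t=1.020 s (step 68): theta=-1.115 -1.600 -0.933 rad, qdot=-0.094 -0.114 -0.240 rad/s, p_ee=0.100 0.378 0.513 m, u=12.115 0.816 -2.434 N·m.
t=1.080 s (step 72): theta=-1.120 -1.606 -0.946 rad, qdot=-0.082 -0.088 -0.207 rad/s, p_ee=0.103 0.376 0.511 m, u=12.081 0.846 -2.385 N·m.
t=1.140 s (step 76): theta=-1.125 -1.611 -0.958 rad, qdot=-0.073 -0.067 -0.179 rad/s, p_ee=0.105 0.374 0.509 m, u=12.053 0.868 -2.343 N·m.
t=1.200 s (step 80): theta=-1.129 -1.614 -0.968 rad, qdot=-0.064 -0.050 -0.155 rad/s, p_ee=0.107 0.372 0.508 m, u=12.030 0.885 -2.309 N·m.
t=1.260 s (step 84): theta=-1.133 -1.617 -0.976 rad, qdot=-0.056 -0.038 -0.134 rad/s, p_ee=0.108 0.371 0.507 m, u=12.011 0.899 -2.280 N·m.
t=1.320 s (step 88): theta=-1.136 -1.619 -0.984 rad, qdot=-0.050 -0.029 -0.115 rad/s, p_ee=0.109 0.370 0.506 m, u=11.995 0.912 -2.256 N·m.
t=1.380 s (step 92): theta=-1.139 -1.620 -0.990 rad, qdot=-0.043 -0.022 -0.099 rad/s, p_ee=0.110 0.369 0.505 m, u=11.981 0.924 -2.235 N·m.
t=1.440 s (step 96): theta=-1.141 -1.622 -0.996 rad, qdot=-0.038 -0.018 -0.086 rad/s, p_ee=0.111 0.368 0.504 m, u=11.970 0.937 -2.217 N·m.
t=1.500 s (step 100): theta=-1.143 -1.623 -1.001 rad, qdot=-0.033 -0.015 -0.074 rad/s, p_ee=0.111 0.368 0.504 m, u=11.960 0.949 -2.202 N·m.
t=1.560 s (step 104): theta=-1.145 -1.623 -1.005 rad, qdot=-0.029 -0.013 -0.064 rad/s, p_ee=0.112 0.367 0.503 m, u=11.952 0.959 -2.189 N·m.
t=1.620 s (step 108): theta=-1.147 -1.624 -1.008 rad, qdot=-0.025 -0.011 -0.055 rad/s, p_ee=0.112 0.366 0.503 m, u=11.945 0.969 -2.177 N·m.
t=1.680 s (step 112): theta=-1.148 -1.625 -1.011 rad, qdot=-0.022 -0.009 -0.048 rad/s, p_ee=0.113 0.366 0.502 m, u=11.939 0.977 -2.168 N·m.
t=1.740 s (step 116): theta=-1.149 -1.625 -1.014 rad, qdot=-0.019 -0.008 -0.041 rad/s, p_ee=0.113 0.366 0.502 m, u=11.933 0.985 -2.159 N·m.
t=1.800 s (step 120): theta=-1.150 -1.626 -1.016 rad, qdot=-0.017 -0.007 -0.036 rad/s, p_ee=0.113 0.365 0.501 m, u=11.929 0.992 -2.151 N·m.
t=1.860 s (step 124): theta=-1.151 -1.626 -1.018 rad, qdot=-0.015 -0.006 -0.032 rad/s, p_ee=0.113 0.365 0.501 m, u=11.925 0.997 -2.143 N·m.
t=1.875 s (step 125): theta=-1.152 -1.626 -1.019 rad, qdot=-0.014 -0.006 -0.031 rad/s, p_ee=0.114 0.365 0.501 m.
final p_ee position (m): 0.114 0.365 0.501


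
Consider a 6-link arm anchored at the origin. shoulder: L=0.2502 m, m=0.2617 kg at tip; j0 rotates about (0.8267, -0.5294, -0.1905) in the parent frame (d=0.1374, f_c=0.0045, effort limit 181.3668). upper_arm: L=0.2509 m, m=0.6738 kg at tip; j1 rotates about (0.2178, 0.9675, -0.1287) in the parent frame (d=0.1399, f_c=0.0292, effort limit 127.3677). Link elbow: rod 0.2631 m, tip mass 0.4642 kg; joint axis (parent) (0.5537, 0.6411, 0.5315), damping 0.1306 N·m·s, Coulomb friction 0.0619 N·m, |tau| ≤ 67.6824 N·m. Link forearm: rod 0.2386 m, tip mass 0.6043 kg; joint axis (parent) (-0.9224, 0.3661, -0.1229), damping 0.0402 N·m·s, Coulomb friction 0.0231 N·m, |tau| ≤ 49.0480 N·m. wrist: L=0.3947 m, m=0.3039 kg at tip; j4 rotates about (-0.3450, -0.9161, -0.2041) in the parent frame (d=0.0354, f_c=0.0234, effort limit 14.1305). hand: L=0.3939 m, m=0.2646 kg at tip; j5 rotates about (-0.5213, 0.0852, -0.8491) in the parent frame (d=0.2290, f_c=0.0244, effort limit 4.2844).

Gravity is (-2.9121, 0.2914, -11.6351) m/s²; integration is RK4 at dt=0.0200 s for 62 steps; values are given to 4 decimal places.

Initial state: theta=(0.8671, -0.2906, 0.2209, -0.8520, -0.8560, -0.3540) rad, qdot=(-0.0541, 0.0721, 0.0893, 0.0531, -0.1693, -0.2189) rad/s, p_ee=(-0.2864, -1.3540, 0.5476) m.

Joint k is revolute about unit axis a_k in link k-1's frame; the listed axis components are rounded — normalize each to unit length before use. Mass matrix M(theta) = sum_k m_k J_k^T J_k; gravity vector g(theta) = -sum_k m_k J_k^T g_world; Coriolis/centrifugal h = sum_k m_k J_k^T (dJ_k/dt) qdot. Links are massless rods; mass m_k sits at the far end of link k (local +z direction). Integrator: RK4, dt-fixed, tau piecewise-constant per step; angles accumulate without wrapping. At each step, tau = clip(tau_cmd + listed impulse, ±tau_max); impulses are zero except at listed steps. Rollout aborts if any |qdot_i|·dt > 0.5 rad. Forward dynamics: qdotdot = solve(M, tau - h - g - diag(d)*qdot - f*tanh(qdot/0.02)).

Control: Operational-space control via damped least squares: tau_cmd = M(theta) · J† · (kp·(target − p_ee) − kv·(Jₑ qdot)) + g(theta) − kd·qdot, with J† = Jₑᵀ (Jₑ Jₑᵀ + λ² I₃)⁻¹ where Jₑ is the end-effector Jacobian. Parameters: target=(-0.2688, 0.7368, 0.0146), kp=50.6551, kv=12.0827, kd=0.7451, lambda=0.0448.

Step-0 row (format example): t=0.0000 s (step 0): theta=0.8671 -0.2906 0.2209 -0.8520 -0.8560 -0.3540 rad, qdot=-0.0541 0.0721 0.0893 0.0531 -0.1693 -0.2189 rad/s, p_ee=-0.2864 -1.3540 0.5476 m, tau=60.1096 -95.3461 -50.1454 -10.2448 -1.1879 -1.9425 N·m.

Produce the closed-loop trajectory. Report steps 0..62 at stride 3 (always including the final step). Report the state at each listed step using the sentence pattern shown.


t=0.0600 s (step 3): theta=0.8884 -0.5667 0.2343 -1.1856 -1.1072 -0.5042 rad, qdot=1.7456 -7.3640 0.5903 -9.0456 -6.1464 -3.9695 rad/s, p_ee=-0.3088 -1.2035 0.5343 m, tau=51.0491 -18.0744 -3.2207 -7.5866 2.9258 0.3353 N·m.
t=0.1200 s (step 6): theta=1.2414 -0.9914 0.5330 -1.6240 -1.5291 -0.7941 rad, qdot=11.0391 -4.3155 10.4632 -3.7738 -8.5163 -8.0729 rad/s, p_ee=-0.4982 -0.9376 0.4870 m, tau=-17.7475 31.5658 20.8608 -6.5195 10.8042 3.9585 N·m.
t=0.1800 s (step 9): theta=1.9671 -0.8916 1.1891 -1.4541 -2.0524 -1.0847 rad, qdot=10.2260 6.7363 7.3114 8.7616 -8.1257 1.6440 rad/s, p_ee=-0.6770 -0.6683 0.2466 m, tau=-61.1571 14.5949 20.4910 0.4345 10.2578 -1.9382 N·m.
t=0.2400 s (step 12): theta=2.3646 -0.4527 1.3270 -0.9605 -2.3692 -1.3938 rad, qdot=3.9526 5.9755 0.0840 7.4225 -1.6023 -14.1827 rad/s, p_ee=-0.6838 -0.4527 -0.0059 m, tau=-64.7697 -2.6137 13.6153 3.9527 5.6232 4.2844 N·m.
t=0.3000 s (step 15): theta=2.5093 -0.1804 1.3382 -0.5397 -2.5622 -1.5290 rad, qdot=0.9880 3.0238 0.3483 6.4841 -4.4191 6.3209 rad/s, p_ee=-0.6122 -0.2590 -0.1226 m, tau=-27.0668 -8.4052 2.8130 1.4312 5.2134 -3.9095 N·m.
t=0.3600 s (step 18): theta=2.5154 -0.1312 1.4109 -0.1422 -2.6318 -1.8573 rad, qdot=-0.4931 -0.9959 2.3237 8.1496 1.3277 -14.5720 rad/s, p_ee=-0.5181 -0.0806 -0.1864 m, tau=-36.6253 -22.6267 -2.9154 1.5688 3.3647 4.2844 N·m.
t=0.4200 s (step 21): theta=2.4019 -0.2950 1.4523 0.1942 -2.7827 -1.8794 rad, qdot=-2.7606 -4.6671 -1.5353 3.0801 -5.6122 11.5597 rad/s, p_ee=-0.4086 0.0593 -0.2264 m, tau=10.5524 -15.7621 -5.0005 -2.7532 6.1225 -4.2844 N·m.
t=0.4800 s (step 24): theta=2.2919 -0.6383 1.3076 0.4075 -2.9228 -2.0089 rad, qdot=-0.8144 -6.0533 -3.2644 4.3683 -0.1450 -12.0993 rad/s, p_ee=-0.3226 0.1518 -0.2675 m, tau=24.8647 -16.8445 -7.2934 -5.9346 2.6614 4.2844 N·m.
t=0.5400 s (step 27): theta=2.2533 -0.9468 0.9704 0.5120 -3.1168 -1.9152 rad, qdot=-0.3491 -3.7004 -7.3060 0.5613 -5.8731 12.5426 rad/s, p_ee=-0.2493 0.2581 -0.2648 m, tau=-22.7667 15.2660 11.0406 -3.8398 5.5075 -4.2844 N·m.
t=0.6000 s (step 30): theta=2.2542 -1.2109 0.8206 0.5751 -3.2809 -1.9707 rad, qdot=0.0379 -5.8144 3.7949 0.6466 0.0172 -12.0604 rad/s, p_ee=-0.1916 0.3817 -0.2356 m, tau=-9.5316 6.8431 -2.8259 -2.1479 2.7269 4.2844 N·m.
t=0.6600 s (step 33): theta=2.2776 -1.3587 0.7957 0.6504 -3.4857 -1.7624 rad, qdot=1.3863 0.4842 -2.8267 3.8880 -6.1319 16.9226 rad/s, p_ee=-0.1408 0.4904 -0.2370 m, tau=-12.4630 14.7558 5.1695 -6.8419 6.0488 -4.2844 N·m.
t=0.7200 s (step 36): theta=2.3546 -1.4389 0.9437 0.7171 -3.5917 -1.7680 rad, qdot=1.3045 -2.5757 6.5492 -1.7662 1.3131 -11.9561 rad/s, p_ee=-0.1372 0.5777 -0.2718 m, tau=5.0536 -8.6267 -12.7469 -0.7848 1.7106 4.2844 N·m.
t=0.7800 s (step 39): theta=2.4590 -1.4186 1.0720 0.7664 -3.6834 -1.5984 rad, qdot=2.0298 2.2405 -0.1614 3.5329 -3.6757 13.9767 rad/s, p_ee=-0.1461 0.6321 -0.3112 m, tau=-3.4743 -0.1343 -3.1637 -5.4818 4.0139 -4.2844 N·m.
t=0.8400 s (step 42): theta=2.5564 -1.3709 1.1918 0.7545 -3.6892 -1.7123 rad, qdot=1.4500 -0.5092 4.3802 -3.0965 2.4689 -12.9740 rad/s, p_ee=-0.1776 0.6650 -0.3450 m, tau=10.5953 -19.5387 -14.3453 2.4218 1.6867 4.2844 N·m.
t=0.9000 s (step 45): theta=2.6376 -1.2953 1.2506 0.7501 -3.7160 -1.6507 rad, qdot=1.3295 2.4794 -1.1345 2.7349 -2.7861 11.9701 rad/s, p_ee=-0.1907 0.6842 -0.3720 m, tau=-2.9890 -9.6516 -5.2937 -2.6237 4.4716 -4.2844 N·m.
t=0.9600 s (step 48): theta=2.7040 -1.2479 1.3097 0.7264 -3.6930 -1.8000 rad, qdot=1.0206 -0.7398 3.3309 -2.6645 2.6666 -12.8724 rad/s, p_ee=-0.2069 0.6967 -0.3908 m, tau=10.9648 -20.7411 -13.1358 3.3102 2.4363 4.2844 N·m.
t=1.0200 s (step 51): theta=2.7480 -1.2127 1.3249 0.7273 -3.7044 -1.7592 rad, qdot=0.5713 1.5784 -1.8838 2.4840 -2.5278 11.4646 rad/s, p_ee=-0.2017 0.7069 -0.3964 m, tau=-5.0150 -11.5097 -4.6234 -1.2110 4.5752 -4.2844 N·m.
t=1.0800 s (step 54): theta=2.7771 -1.2175 1.3523 0.7219 -3.6832 -1.8782 rad, qdot=0.4571 -1.5563 2.8594 -2.0898 2.4869 -12.0876 rad/s, p_ee=-0.2026 0.7152 -0.3925 m, tau=9.7568 -18.1517 -11.1860 3.1506 2.2426 4.2844 N·m.
t=1.1400 s (step 57): theta=2.7838 -1.2326 1.3419 0.7362 -3.7003 -1.8117 rad, qdot=-0.0655 0.8229 -2.3535 2.5492 -2.6165 11.8165 rad/s, p_ee=-0.1898 0.7229 -0.3804 m, tau=-5.3215 -9.7353 -3.4210 -1.2191 4.0592 -4.2844 N·m.
t=1.2000 s (step 60): theta=2.7793 -1.2754 1.3522 0.7407 -3.6913 -1.8948 rad, qdot=-0.0700 -2.1112 2.7126 -2.0818 2.2638 -11.5880 rad/s, p_ee=-0.1881 0.7289 -0.3672 m, tau=9.3329 -16.5621 -10.4868 3.0678 1.7073 4.2844 N·m.
t=1.2400 s (step 62): theta=2.7675 -1.3047 1.3478 0.7491 -3.6996 -1.8877 rad, qdot=-0.2136 -2.1997 2.7149 -2.1912 2.2146 -11.5181 rad/s, p_ee=-0.1837 0.7323 -0.3591 m.


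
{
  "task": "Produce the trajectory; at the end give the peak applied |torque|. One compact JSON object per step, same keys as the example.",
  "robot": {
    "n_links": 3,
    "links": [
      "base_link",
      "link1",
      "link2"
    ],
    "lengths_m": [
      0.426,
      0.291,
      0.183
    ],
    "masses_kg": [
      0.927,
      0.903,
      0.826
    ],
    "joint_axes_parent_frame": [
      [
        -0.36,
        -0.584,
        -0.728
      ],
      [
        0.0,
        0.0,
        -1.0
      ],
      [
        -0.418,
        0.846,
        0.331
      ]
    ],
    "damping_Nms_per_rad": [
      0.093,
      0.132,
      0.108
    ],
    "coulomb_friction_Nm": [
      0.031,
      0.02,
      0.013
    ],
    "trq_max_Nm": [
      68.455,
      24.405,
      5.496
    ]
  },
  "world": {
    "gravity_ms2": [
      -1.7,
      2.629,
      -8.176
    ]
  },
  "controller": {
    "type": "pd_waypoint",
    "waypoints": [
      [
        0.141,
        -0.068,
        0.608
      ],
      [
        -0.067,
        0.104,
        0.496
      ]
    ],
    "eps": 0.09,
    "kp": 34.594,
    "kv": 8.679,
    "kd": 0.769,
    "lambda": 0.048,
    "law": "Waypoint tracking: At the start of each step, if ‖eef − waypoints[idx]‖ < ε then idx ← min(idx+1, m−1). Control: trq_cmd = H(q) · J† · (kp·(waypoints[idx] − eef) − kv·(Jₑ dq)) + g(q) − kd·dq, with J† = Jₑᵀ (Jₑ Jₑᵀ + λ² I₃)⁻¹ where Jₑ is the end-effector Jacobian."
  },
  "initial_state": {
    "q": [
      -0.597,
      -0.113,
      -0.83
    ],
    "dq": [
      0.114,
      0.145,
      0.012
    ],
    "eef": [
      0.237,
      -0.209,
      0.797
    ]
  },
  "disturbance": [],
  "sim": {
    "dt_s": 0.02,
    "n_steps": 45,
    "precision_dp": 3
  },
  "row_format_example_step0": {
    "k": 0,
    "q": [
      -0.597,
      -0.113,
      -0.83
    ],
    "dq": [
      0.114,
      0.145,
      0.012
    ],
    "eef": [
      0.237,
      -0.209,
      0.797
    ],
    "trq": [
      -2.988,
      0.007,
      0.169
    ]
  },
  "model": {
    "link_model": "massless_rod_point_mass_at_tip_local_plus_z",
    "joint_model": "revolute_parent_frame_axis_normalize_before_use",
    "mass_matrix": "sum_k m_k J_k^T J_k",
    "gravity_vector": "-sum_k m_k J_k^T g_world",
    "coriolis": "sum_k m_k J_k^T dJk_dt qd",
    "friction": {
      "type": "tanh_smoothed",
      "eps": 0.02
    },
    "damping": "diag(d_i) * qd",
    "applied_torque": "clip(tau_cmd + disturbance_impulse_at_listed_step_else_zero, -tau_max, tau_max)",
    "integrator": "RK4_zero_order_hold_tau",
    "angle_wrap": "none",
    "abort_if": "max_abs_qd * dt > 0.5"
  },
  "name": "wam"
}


{"k":1,"q":[-0.597,-0.101,-0.838],"dq":[-0.154,1.01,-0.766],"eef":[0.235,-0.208,0.796],"trq":[-2.464,-0.635,0.834]}
{"k":2,"q":[-0.601,-0.091,-0.852],"dq":[-0.17,0.034,-0.677],"eef":[0.234,-0.209,0.795],"trq":[-1.58,0.243,0.719]}
{"k":3,"q":[-0.606,-0.08,-0.867],"dq":[-0.356,0.968,-0.82],"eef":[0.234,-0.209,0.793],"trq":[-1.185,-0.479,0.801]}
{"k":4,"q":[-0.613,-0.07,-0.882],"dq":[-0.345,0.131,-0.707],"eef":[0.235,-0.21,0.791],"trq":[-0.474,0.276,0.671]}
{"k":5,"q":[-0.621,-0.06,-0.898],"dq":[-0.479,0.855,-0.82],"eef":[0.237,-0.211,0.788],"trq":[-0.129,-0.283,0.736]}
{"k":6,"q":[-0.631,-0.049,-0.913],"dq":[-0.466,0.281,-0.742],"eef":[0.24,-0.211,0.785],"trq":[0.417,0.246,0.642]}
{"k":7,"q":[-0.641,-0.038,-0.929],"dq":[-0.548,0.724,-0.816],"eef":[0.243,-0.212,0.782],"trq":[0.738,-0.088,0.681]}
{"k":8,"q":[-0.652,-0.027,-0.945],"dq":[-0.541,0.417,-0.776],"eef":[0.246,-0.213,0.779],"trq":[1.148,0.209,0.625]}
{"k":9,"q":[-0.663,-0.017,-0.96],"dq":[-0.581,0.628,-0.814],"eef":[0.25,-0.214,0.776],"trq":[1.441,0.062,0.64]}
{"k":10,"q":[-0.674,-0.005,-0.977],"dq":[-0.577,0.503,-0.801],"eef":[0.254,-0.214,0.773],"trq":[1.752,0.199,0.613]}
{"k":11,"q":[-0.686,0.005,-0.993],"dq":[-0.588,0.581,-0.818],"eef":[0.258,-0.215,0.769],"trq":[2.006,0.157,0.615]}
{"k":12,"q":[-0.698,0.017,-1.009],"dq":[-0.582,0.543,-0.818],"eef":[0.261,-0.215,0.766],"trq":[2.247,0.212,0.604]}
{"k":13,"q":[-0.709,0.028,-1.026],"dq":[-0.577,0.565,-0.826],"eef":[0.265,-0.216,0.762],"trq":[2.456,0.212,0.603]}
{"k":14,"q":[-0.721,0.039,-1.042],"dq":[-0.565,0.557,-0.829],"eef":[0.268,-0.216,0.759],"trq":[2.645,0.235,0.6]}
{"k":15,"q":[-0.732,0.05,-1.059],"dq":[-0.551,0.562,-0.834],"eef":[0.272,-0.216,0.755],"trq":[2.811,0.244,0.601]}
{"k":16,"q":[-0.743,0.061,-1.075],"dq":[-0.533,0.56,-0.837],"eef":[0.275,-0.216,0.752],"trq":[2.957,0.256,0.602]}
{"k":17,"q":[-0.753,0.073,-1.092],"dq":[-0.513,0.56,-0.84],"eef":[0.277,-0.216,0.749],"trq":[3.084,0.263,0.606]}
{"k":18,"q":[-0.763,0.084,-1.109],"dq":[-0.491,0.559,-0.842],"eef":[0.28,-0.215,0.745],"trq":[3.194,0.269,0.61]}
{"k":19,"q":[-0.773,0.095,-1.126],"dq":[-0.467,0.557,-0.843],"eef":[0.282,-0.215,0.742],"trq":[3.287,0.273,0.616]}
{"k":20,"q":[-0.782,0.106,-1.143],"dq":[-0.442,0.554,-0.844],"eef":[0.284,-0.215,0.739],"trq":[3.365,0.275,0.623]}
{"k":21,"q":[-0.79,0.117,-1.159],"dq":[-0.416,0.551,-0.844],"eef":[0.285,-0.214,0.737],"trq":[3.429,0.276,0.632]}
{"k":22,"q":[-0.799,0.128,-1.176],"dq":[-0.389,0.547,-0.843],"eef":[0.287,-0.213,0.734],"trq":[3.481,0.275,0.641]}
{"k":23,"q":[-0.806,0.139,-1.193],"dq":[-0.362,0.543,-0.842],"eef":[0.288,-0.212,0.731],"trq":[3.52,0.272,0.651]}
{"k":24,"q":[-0.813,0.15,-1.21],"dq":[-0.335,0.538,-0.84],"eef":[0.288,-0.211,0.729],"trq":[3.548,0.268,0.663]}
{"k":25,"q":[-0.819,0.16,-1.227],"dq":[-0.307,0.532,-0.837],"eef":[0.289,-0.21,0.726],"trq":[3.566,0.264,0.674]}
{"k":26,"q":[-0.825,0.171,-1.243],"dq":[-0.28,0.526,-0.834],"eef":[0.289,-0.209,0.724],"trq":[3.575,0.258,0.687]}
{"k":27,"q":[-0.831,0.181,-1.26],"dq":[-0.253,0.519,-0.83],"eef":[0.288,-0.208,0.722],"trq":[3.576,0.251,0.7]}
{"k":28,"q":[-0.835,0.192,-1.276],"dq":[-0.227,0.512,-0.826],"eef":[0.288,-0.207,0.72],"trq":[3.568,0.243,0.713]}
{"k":29,"q":[-0.84,0.202,-1.293],"dq":[-0.201,0.505,-0.82],"eef":[0.287,-0.205,0.718],"trq":[3.554,0.234,0.727]}
{"k":30,"q":[-0.843,0.212,-1.309],"dq":[-0.176,0.497,-0.814],"eef":[0.286,-0.204,0.716],"trq":[3.534,0.225,0.741]}
{"k":31,"q":[-0.847,0.222,-1.325],"dq":[-0.152,0.489,-0.808],"eef":[0.285,-0.202,0.715],"trq":[3.508,0.216,0.755]}
{"k":32,"q":[-0.85,0.231,-1.342],"dq":[-0.129,0.48,-0.801],"eef":[0.283,-0.201,0.713],"trq":[3.478,0.205,0.77]}
{"k":33,"q":[-0.852,0.241,-1.357],"dq":[-0.106,0.471,-0.794],"eef":[0.282,-0.199,0.712],"trq":[3.443,0.195,0.784]}
{"k":34,"q":[-0.854,0.25,-1.373],"dq":[-0.085,0.462,-0.786],"eef":[0.28,-0.198,0.71],"trq":[3.404,0.184,0.799]}
{"k":35,"q":[-0.855,0.259,-1.389],"dq":[-0.065,0.453,-0.777],"eef":[0.278,-0.196,0.709],"trq":[3.362,0.173,0.813]}
{"k":36,"q":[-0.856,0.268,-1.404],"dq":[-0.045,0.443,-0.769],"eef":[0.276,-0.194,0.708],"trq":[3.317,0.161,0.827]}
{"k":37,"q":[-0.857,0.277,-1.42],"dq":[-0.027,0.434,-0.76],"eef":[0.273,-0.192,0.707],"trq":[3.271,0.15,0.842]}
{"k":38,"q":[-0.858,0.286,-1.435],"dq":[-0.01,0.425,-0.751],"eef":[0.271,-0.191,0.706],"trq":[3.224,0.138,0.856]}
{"k":39,"q":[-0.858,0.294,-1.45],"dq":[0.005,0.416,-0.742],"eef":[0.268,-0.189,0.705],"trq":[3.179,0.125,0.871]}
{"k":40,"q":[-0.857,0.302,-1.464],"dq":[0.018,0.408,-0.733],"eef":[0.266,-0.187,0.704],"trq":[3.136,0.113,0.885]}
{"k":41,"q":[-0.857,0.31,-1.479],"dq":[0.031,0.399,-0.724],"eef":[0.263,-0.185,0.703],"trq":[3.094,0.102,0.898]}
{"k":42,"q":[-0.856,0.318,-1.493],"dq":[0.042,0.389,-0.713],"eef":[0.26,-0.183,0.702],"trq":[3.05,0.091,0.911]}
{"k":43,"q":[-0.855,0.326,-1.507],"dq":[0.053,0.379,-0.703],"eef":[0.258,-0.181,0.701],"trq":[3.005,0.08,0.923]}
{"k":44,"q":[-0.854,0.333,-1.521],"dq":[0.063,0.369,-0.692],"eef":[0.255,-0.179,0.701],"trq":[2.96,0.07,0.935]}
{"k":45,"q":[-0.853,0.341,-1.535],"dq":[0.072,0.359,-0.682],"eef":[0.252,-0.177,0.7]}
{"summary": "max |trq| (N\u00b7m): 3.576"}


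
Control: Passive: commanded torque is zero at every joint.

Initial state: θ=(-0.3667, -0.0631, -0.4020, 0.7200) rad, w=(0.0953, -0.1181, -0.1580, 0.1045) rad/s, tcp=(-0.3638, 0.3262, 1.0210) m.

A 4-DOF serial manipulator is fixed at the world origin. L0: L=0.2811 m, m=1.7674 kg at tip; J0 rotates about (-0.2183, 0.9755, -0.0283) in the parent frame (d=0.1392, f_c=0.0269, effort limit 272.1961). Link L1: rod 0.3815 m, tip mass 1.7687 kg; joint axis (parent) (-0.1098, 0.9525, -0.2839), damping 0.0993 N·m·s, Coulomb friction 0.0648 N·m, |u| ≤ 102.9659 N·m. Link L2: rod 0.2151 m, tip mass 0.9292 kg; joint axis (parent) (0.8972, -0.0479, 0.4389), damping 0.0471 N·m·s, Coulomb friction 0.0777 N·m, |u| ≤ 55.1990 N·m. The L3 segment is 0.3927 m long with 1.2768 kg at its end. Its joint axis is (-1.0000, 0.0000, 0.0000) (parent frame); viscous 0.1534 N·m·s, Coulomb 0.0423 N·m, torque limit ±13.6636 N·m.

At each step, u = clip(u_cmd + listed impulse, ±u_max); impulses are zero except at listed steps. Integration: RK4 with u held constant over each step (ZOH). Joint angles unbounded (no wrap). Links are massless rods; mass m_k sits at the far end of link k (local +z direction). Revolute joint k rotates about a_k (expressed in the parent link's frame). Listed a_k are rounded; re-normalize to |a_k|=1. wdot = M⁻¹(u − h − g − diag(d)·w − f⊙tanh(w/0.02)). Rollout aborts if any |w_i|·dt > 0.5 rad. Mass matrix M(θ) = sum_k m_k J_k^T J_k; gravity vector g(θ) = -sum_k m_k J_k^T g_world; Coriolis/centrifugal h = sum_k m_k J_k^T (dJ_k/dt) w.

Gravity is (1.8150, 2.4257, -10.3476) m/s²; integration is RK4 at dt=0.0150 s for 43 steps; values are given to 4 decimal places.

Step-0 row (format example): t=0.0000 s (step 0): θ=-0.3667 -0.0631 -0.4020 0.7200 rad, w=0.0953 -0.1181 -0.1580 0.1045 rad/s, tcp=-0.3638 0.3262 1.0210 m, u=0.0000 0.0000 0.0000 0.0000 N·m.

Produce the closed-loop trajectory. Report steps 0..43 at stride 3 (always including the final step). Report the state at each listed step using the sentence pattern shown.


t=0.0450 s (step 3): θ=-0.3656 -0.0701 -0.4207 0.7380 rad, w=-0.0370 -0.2128 -0.7054 0.6605 rad/s, tcp=-0.3593 0.3361 1.0099 m, u=0.0000 0.0000 0.0000 0.0000 N·m.
t=0.0900 s (step 6): θ=-0.3690 -0.0847 -0.4690 0.7755 rad, w=-0.0972 -0.4717 -1.4845 0.9519 rad/s, tcp=-0.3512 0.3566 0.9824 m, u=0.0000 0.0000 0.0000 0.0000 N·m.
t=0.1350 s (step 9): θ=-0.3724 -0.1172 -0.5593 0.8187 rad, w=-0.0237 -1.0453 -2.5908 0.9078 rad/s, tcp=-0.3383 0.3853 0.9375 m, u=0.0000 0.0000 0.0000 0.0000 N·m.
t=0.1800 s (step 12): θ=-0.3674 -0.1874 -0.7081 0.8518 rad, w=0.2998 -2.2010 -4.0917 0.5107 rad/s, tcp=-0.3183 0.4169 0.8743 m, u=0.0000 0.0000 0.0000 0.0000 N·m.
t=0.2250 s (step 15): θ=-0.3390 -0.3301 -0.9317 0.8628 rad, w=1.0402 -4.3225 -5.8393 0.0271 rad/s, tcp=-0.2876 0.4416 0.7939 m, u=0.0000 0.0000 0.0000 0.0000 N·m.
t=0.2700 s (step 18): θ=-0.2706 -0.5853 -1.2188 0.8732 rad, w=1.9499 -6.9303 -6.5353 0.8398 rad/s, tcp=-0.2424 0.4399 0.7054 m, u=0.0000 0.0000 0.0000 0.0000 N·m.
t=0.3150 s (step 21): θ=-0.1756 -0.9261 -1.4755 0.9765 rad, w=2.1264 -7.8567 -4.5357 3.9286 rad/s, tcp=-0.1877 0.3887 0.6295 m, u=0.0000 0.0000 0.0000 0.0000 N·m.
t=0.3600 s (step 24): θ=-0.0865 -1.2740 -1.6256 1.2123 rad, w=1.7972 -7.5533 -2.3250 6.2180 rad/s, tcp=-0.1421 0.2913 0.5728 m, u=0.0000 0.0000 0.0000 0.0000 N·m.
t=0.4050 s (step 27): θ=-0.0166 -1.6070 -1.7037 1.5097 rad, w=1.2680 -7.2765 -1.3221 6.7882 rad/s, tcp=-0.1166 0.1691 0.5206 m, u=0.0000 0.0000 0.0000 0.0000 N·m.
t=0.4500 s (step 30): θ=0.0209 -1.9307 -1.7566 1.8106 rad, w=0.2854 -7.1129 -1.1286 6.5004 rad/s, tcp=-0.1094 0.0394 0.4580 m, u=0.0000 0.0000 0.0000 0.0000 N·m.
t=0.4950 s (step 33): θ=-0.0053 -2.2445 -1.8114 2.0912 rad, w=-1.6692 -6.7632 -1.3392 5.9773 rad/s, tcp=-0.1128 -0.0870 0.3750 m, u=0.0000 0.0000 0.0000 0.0000 N·m.
t=0.5400 s (step 36): θ=-0.1553 -2.5277 -1.8760 2.3530 rad, w=-5.3424 -5.6134 -1.4587 5.7589 rad/s, tcp=-0.1147 -0.1999 0.2649 m, u=0.0000 0.0000 0.0000 0.0000 N·m.
t=0.5850 s (step 39): θ=-0.5141 -2.7207 -1.9286 2.6204 rad, w=-10.7389 -2.5362 -0.6552 6.1871 rad/s, tcp=-0.0952 -0.2840 0.1305 m, u=0.0000 0.0000 0.0000 0.0000 N·m.
t=0.6300 s (step 42): θ=-1.0991 -2.7192 -1.9199 2.8924 rad, w=-14.6157 2.8622 1.0308 5.3623 rad/s, tcp=-0.0388 -0.3203 -0.0074 m, u=0.0000 0.0000 0.0000 0.0000 N·m.
t=0.6450 s (step 43): θ=-1.3212 -2.6614 -1.9009 2.9651 rad, w=-14.9172 4.8376 1.4885 4.2632 rad/s, tcp=-0.0143 -0.3209 -0.0519 m.
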